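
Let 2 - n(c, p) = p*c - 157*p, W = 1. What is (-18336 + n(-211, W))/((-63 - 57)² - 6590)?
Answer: -8983/3905 ≈ -2.3004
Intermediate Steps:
n(c, p) = 2 + 157*p - c*p (n(c, p) = 2 - (p*c - 157*p) = 2 - (c*p - 157*p) = 2 - (-157*p + c*p) = 2 + (157*p - c*p) = 2 + 157*p - c*p)
(-18336 + n(-211, W))/((-63 - 57)² - 6590) = (-18336 + (2 + 157*1 - 1*(-211)*1))/((-63 - 57)² - 6590) = (-18336 + (2 + 157 + 211))/((-120)² - 6590) = (-18336 + 370)/(14400 - 6590) = -17966/7810 = -17966*1/7810 = -8983/3905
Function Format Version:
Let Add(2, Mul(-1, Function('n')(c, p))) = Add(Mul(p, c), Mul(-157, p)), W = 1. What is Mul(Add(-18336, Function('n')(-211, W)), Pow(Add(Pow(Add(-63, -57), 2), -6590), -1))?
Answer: Rational(-8983, 3905) ≈ -2.3004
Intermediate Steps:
Function('n')(c, p) = Add(2, Mul(157, p), Mul(-1, c, p)) (Function('n')(c, p) = Add(2, Mul(-1, Add(Mul(p, c), Mul(-157, p)))) = Add(2, Mul(-1, Add(Mul(c, p), Mul(-157, p)))) = Add(2, Mul(-1, Add(Mul(-157, p), Mul(c, p)))) = Add(2, Add(Mul(157, p), Mul(-1, c, p))) = Add(2, Mul(157, p), Mul(-1, c, p)))
Mul(Add(-18336, Function('n')(-211, W)), Pow(Add(Pow(Add(-63, -57), 2), -6590), -1)) = Mul(Add(-18336, Add(2, Mul(157, 1), Mul(-1, -211, 1))), Pow(Add(Pow(Add(-63, -57), 2), -6590), -1)) = Mul(Add(-18336, Add(2, 157, 211)), Pow(Add(Pow(-120, 2), -6590), -1)) = Mul(Add(-18336, 370), Pow(Add(14400, -6590), -1)) = Mul(-17966, Pow(7810, -1)) = Mul(-17966, Rational(1, 7810)) = Rational(-8983, 3905)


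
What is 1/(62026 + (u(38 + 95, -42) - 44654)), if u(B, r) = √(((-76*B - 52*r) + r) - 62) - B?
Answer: 17239/297191149 - 6*I*√223/297191149 ≈ 5.8006e-5 - 3.0149e-7*I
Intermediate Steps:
u(B, r) = √(-62 - 76*B - 51*r) - B (u(B, r) = √((-76*B - 51*r) - 62) - B = √(-62 - 76*B - 51*r) - B)
1/(62026 + (u(38 + 95, -42) - 44654)) = 1/(62026 + ((√(-62 - 76*(38 + 95) - 51*(-42)) - (38 + 95)) - 44654)) = 1/(62026 + ((√(-62 - 76*133 + 2142) - 1*133) - 44654)) = 1/(62026 + ((√(-62 - 10108 + 2142) - 133) - 44654)) = 1/(62026 + ((√(-8028) - 133) - 44654)) = 1/(62026 + ((6*I*√223 - 133) - 44654)) = 1/(62026 + ((-133 + 6*I*√223) - 44654)) = 1/(62026 + (-44787 + 6*I*√223)) = 1/(17239 + 6*I*√223)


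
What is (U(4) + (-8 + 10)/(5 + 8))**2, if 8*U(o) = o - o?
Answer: 4/169 ≈ 0.023669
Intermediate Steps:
U(o) = 0 (U(o) = (o - o)/8 = (1/8)*0 = 0)
(U(4) + (-8 + 10)/(5 + 8))**2 = (0 + (-8 + 10)/(5 + 8))**2 = (0 + 2/13)**2 = (2/13)**2 = 4/169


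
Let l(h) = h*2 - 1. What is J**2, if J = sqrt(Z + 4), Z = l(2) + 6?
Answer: 13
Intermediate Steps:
l(h) = -1 + 2*h (l(h) = 2*h - 1 = -1 + 2*h)
Z = 9 (Z = (-1 + 2*2) + 6 = (-1 + 4) + 6 = 3 + 6 = 9)
J = sqrt(13) (J = sqrt(9 + 4) = sqrt(13) ≈ 3.6056)
J**2 = (sqrt(13))**2 = 13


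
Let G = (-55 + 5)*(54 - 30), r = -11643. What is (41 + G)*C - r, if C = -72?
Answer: 95091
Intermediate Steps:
G = -1200 (G = -50*24 = -1200)
(41 + G)*C - r = (41 - 1200)*(-72) - 1*(-11643) = -1159*(-72) + 11643 = 83448 + 11643 = 95091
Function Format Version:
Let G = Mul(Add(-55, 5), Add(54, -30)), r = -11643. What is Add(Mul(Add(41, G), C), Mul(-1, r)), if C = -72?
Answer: 95091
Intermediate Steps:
G = -1200 (G = Mul(-50, 24) = -1200)
Add(Mul(Add(41, G), C), Mul(-1, r)) = Add(Mul(Add(41, -1200), -72), Mul(-1, -11643)) = Add(Mul(-1159, -72), 11643) = Add(83448, 11643) = 95091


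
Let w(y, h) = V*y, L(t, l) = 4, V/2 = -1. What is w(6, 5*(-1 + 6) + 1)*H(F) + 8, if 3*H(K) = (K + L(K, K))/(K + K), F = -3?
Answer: 26/3 ≈ 8.6667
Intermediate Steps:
V = -2 (V = 2*(-1) = -2)
H(K) = (4 + K)/(6*K) (H(K) = ((K + 4)/(K + K))/3 = ((4 + K)/((2*K)))/3 = ((4 + K)*(1/(2*K)))/3 = ((4 + K)/(2*K))/3 = (4 + K)/(6*K))
w(y, h) = -2*y
w(6, 5*(-1 + 6) + 1)*H(F) + 8 = (-2*6)*((⅙)*(4 - 3)/(-3)) + 8 = -2*(-1)/3 + 8 = -12*(-1/18) + 8 = ⅔ + 8 = 26/3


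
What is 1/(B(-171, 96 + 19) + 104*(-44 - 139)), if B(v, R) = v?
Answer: -1/19203 ≈ -5.2075e-5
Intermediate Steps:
1/(B(-171, 96 + 19) + 104*(-44 - 139)) = 1/(-171 + 104*(-44 - 139)) = 1/(-171 + 104*(-183)) = 1/(-171 - 19032) = 1/(-19203) = -1/19203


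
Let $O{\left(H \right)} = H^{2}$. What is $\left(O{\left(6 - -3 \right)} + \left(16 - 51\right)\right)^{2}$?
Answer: $2116$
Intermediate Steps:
$\left(O{\left(6 - -3 \right)} + \left(16 - 51\right)\right)^{2} = \left(\left(6 - -3\right)^{2} + \left(16 - 51\right)\right)^{2} = \left(\left(6 + 3\right)^{2} - 35\right)^{2} = \left(9^{2} - 35\right)^{2} = \left(81 - 35\right)^{2} = 46^{2} = 2116$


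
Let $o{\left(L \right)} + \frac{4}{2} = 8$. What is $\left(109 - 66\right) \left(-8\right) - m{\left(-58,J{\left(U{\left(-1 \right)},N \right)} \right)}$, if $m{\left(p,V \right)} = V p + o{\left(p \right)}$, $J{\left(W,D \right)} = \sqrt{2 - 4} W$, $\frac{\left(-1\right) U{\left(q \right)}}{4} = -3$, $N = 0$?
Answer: $-350 + 696 i \sqrt{2} \approx -350.0 + 984.29 i$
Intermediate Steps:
$o{\left(L \right)} = 6$ ($o{\left(L \right)} = -2 + 8 = 6$)
$U{\left(q \right)} = 12$ ($U{\left(q \right)} = \left(-4\right) \left(-3\right) = 12$)
$J{\left(W,D \right)} = i W \sqrt{2}$ ($J{\left(W,D \right)} = \sqrt{-2} W = i \sqrt{2} W = i W \sqrt{2}$)
$m{\left(p,V \right)} = 6 + V p$ ($m{\left(p,V \right)} = V p + 6 = 6 + V p$)
$\left(109 - 66\right) \left(-8\right) - m{\left(-58,J{\left(U{\left(-1 \right)},N \right)} \right)} = \left(109 - 66\right) \left(-8\right) - \left(6 + i 12 \sqrt{2} \left(-58\right)\right) = 43 \left(-8\right) - \left(6 + 12 i \sqrt{2} \left(-58\right)\right) = -344 - \left(6 - 696 i \sqrt{2}\right) = -350 + 696 i \sqrt{2}$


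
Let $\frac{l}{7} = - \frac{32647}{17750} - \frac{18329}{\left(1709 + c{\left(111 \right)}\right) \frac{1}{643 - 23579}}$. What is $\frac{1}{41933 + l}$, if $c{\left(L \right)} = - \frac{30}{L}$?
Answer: $\frac{1122208250}{1979699169312283} \approx 5.6686 \cdot 10^{-7}$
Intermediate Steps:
$l = \frac{1932641610765033}{1122208250}$ ($l = 7 \left(- \frac{32647}{17750} - \frac{18329}{\left(1709 - \frac{30}{111}\right) \frac{1}{643 - 23579}}\right) = 7 \left(\left(-32647\right) \frac{1}{17750} - \frac{18329}{\left(1709 - \frac{10}{37}\right) \frac{1}{-22936}}\right) = 7 \left(- \frac{32647}{17750} - \frac{18329}{\left(1709 - \frac{10}{37}\right) \left(- \frac{1}{22936}\right)}\right) = 7 \left(- \frac{32647}{17750} - \frac{18329}{\frac{63223}{37} \left(- \frac{1}{22936}\right)}\right) = 7 \left(- \frac{32647}{17750} - \frac{18329}{- \frac{63223}{848632}}\right) = 7 \left(- \frac{32647}{17750} - - \frac{15554575928}{63223}\right) = 7 \left(- \frac{32647}{17750} + \frac{15554575928}{63223}\right) = 7 \cdot \frac{276091658680719}{1122208250} = \frac{1932641610765033}{1122208250} \approx 1.7222 \cdot 10^{6}$)
$\frac{1}{41933 + l} = \frac{1}{41933 + \frac{1932641610765033}{1122208250}} = \frac{1}{\frac{1979699169312283}{1122208250}} = \frac{1122208250}{1979699169312283}$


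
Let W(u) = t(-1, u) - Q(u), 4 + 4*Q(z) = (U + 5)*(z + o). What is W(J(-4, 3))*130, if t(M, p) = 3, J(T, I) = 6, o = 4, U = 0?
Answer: -1105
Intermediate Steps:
Q(z) = 4 + 5*z/4 (Q(z) = -1 + ((0 + 5)*(z + 4))/4 = -1 + (5*(4 + z))/4 = -1 + (20 + 5*z)/4 = -1 + (5 + 5*z/4) = 4 + 5*z/4)
W(u) = -1 - 5*u/4 (W(u) = 3 - (4 + 5*u/4) = 3 + (-4 - 5*u/4) = -1 - 5*u/4)
W(J(-4, 3))*130 = (-1 - 5/4*6)*130 = (-1 - 15/2)*130 = -17/2*130 = -1105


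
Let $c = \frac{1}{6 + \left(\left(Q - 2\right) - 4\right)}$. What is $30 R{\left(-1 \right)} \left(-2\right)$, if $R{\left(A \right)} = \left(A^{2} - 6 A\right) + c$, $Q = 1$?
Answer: $-480$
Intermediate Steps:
$c = 1$ ($c = \frac{1}{6 + \left(\left(1 - 2\right) - 4\right)} = \frac{1}{6 - 5} = 1^{-1} = 1$)
$R{\left(A \right)} = 1 + A^{2} - 6 A$ ($R{\left(A \right)} = \left(A^{2} - 6 A\right) + 1 = 1 + A^{2} - 6 A$)
$30 R{\left(-1 \right)} \left(-2\right) = 30 \left(1 + \left(-1\right)^{2} - -6\right) \left(-2\right) = 30 \left(1 + 1 + 6\right) \left(-2\right) = 30 \cdot 8 \left(-2\right) = 240 \left(-2\right) = -480$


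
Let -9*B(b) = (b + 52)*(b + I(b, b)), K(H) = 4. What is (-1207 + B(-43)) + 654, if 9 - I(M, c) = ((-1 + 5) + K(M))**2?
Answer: -455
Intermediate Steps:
I(M, c) = -55 (I(M, c) = 9 - ((-1 + 5) + 4)**2 = 9 - (4 + 4)**2 = 9 - 1*8**2 = 9 - 1*64 = 9 - 64 = -55)
B(b) = -(-55 + b)*(52 + b)/9 (B(b) = -(b + 52)*(b - 55)/9 = -(52 + b)*(-55 + b)/9 = -(-55 + b)*(52 + b)/9)
(-1207 + B(-43)) + 654 = (-1207 + (2860/9 - 1/9*(-43)**2 + (1/3)*(-43))) + 654 = (-1207 + (2860/9 - 1/9*1849 - 43/3)) + 654 = (-1207 + (2860/9 - 1849/9 - 43/3)) + 654 = (-1207 + 98) + 654 = -1109 + 654 = -455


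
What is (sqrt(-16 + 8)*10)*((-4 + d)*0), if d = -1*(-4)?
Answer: 0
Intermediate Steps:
d = 4
(sqrt(-16 + 8)*10)*((-4 + d)*0) = (sqrt(-16 + 8)*10)*((-4 + 4)*0) = (sqrt(-8)*10)*(0*0) = ((2*I*sqrt(2))*10)*0 = (20*I*sqrt(2))*0 = 0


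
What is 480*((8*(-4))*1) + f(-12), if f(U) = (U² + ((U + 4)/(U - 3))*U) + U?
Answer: -76172/5 ≈ -15234.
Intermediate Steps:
f(U) = U + U² + U*(4 + U)/(-3 + U) (f(U) = (U² + ((4 + U)/(-3 + U))*U) + U = (U² + U*(4 + U)/(-3 + U)) + U = U + U² + U*(4 + U)/(-3 + U))
480*((8*(-4))*1) + f(-12) = 480*((8*(-4))*1) - 12*(1 + (-12)² - 1*(-12))/(-3 - 12) = 480*(-32*1) - 12*(1 + 144 + 12)/(-15) = 480*(-32) - 12*(-1/15)*157 = -15360 + 628/5 = -76172/5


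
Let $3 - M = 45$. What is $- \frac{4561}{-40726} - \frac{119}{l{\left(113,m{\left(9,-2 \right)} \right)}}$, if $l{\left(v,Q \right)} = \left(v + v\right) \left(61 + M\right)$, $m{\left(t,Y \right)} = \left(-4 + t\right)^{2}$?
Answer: $\frac{3684635}{43719361} \approx 0.084279$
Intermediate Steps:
$M = -42$ ($M = 3 - 45 = -42$)
$l{\left(v,Q \right)} = 38 v$ ($l{\left(v,Q \right)} = \left(v + v\right) \left(61 - 42\right) = 2 v 19 = 38 v$)
$- \frac{4561}{-40726} - \frac{119}{l{\left(113,m{\left(9,-2 \right)} \right)}} = - \frac{4561}{-40726} - \frac{119}{38 \cdot 113} = \left(-4561\right) \left(- \frac{1}{40726}\right) - \frac{119}{4294} = \frac{4561}{40726} - \frac{119}{4294} = \frac{3684635}{43719361}$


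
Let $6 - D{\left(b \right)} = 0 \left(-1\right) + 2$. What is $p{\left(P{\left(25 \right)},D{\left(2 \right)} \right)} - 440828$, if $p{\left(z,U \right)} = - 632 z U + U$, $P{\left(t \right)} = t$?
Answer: $-504024$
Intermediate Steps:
$D{\left(b \right)} = 4$ ($D{\left(b \right)} = 6 - \left(0 \left(-1\right) + 2\right) = 6 - \left(0 + 2\right) = 6 - 2 = 4$)
$p{\left(z,U \right)} = U - 632 U z$ ($p{\left(z,U \right)} = - 632 U z + U = U - 632 U z$)
$p{\left(P{\left(25 \right)},D{\left(2 \right)} \right)} - 440828 = 4 \left(1 - 15800\right) - 440828 = 4 \left(-15799\right) - 440828 = -63196 - 440828 = -504024$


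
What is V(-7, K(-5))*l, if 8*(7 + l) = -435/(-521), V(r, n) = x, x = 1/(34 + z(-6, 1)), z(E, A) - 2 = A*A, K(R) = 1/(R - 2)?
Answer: -28741/154216 ≈ -0.18637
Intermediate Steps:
K(R) = 1/(-2 + R)
z(E, A) = 2 + A² (z(E, A) = 2 + A*A = 2 + A²)
x = 1/37 (x = 1/(34 + (2 + 1²)) = 1/(34 + (2 + 1)) = 1/(34 + 3) = 1/37 ≈ 0.027027)
V(r, n) = 1/37
l = -28741/4168 (l = -7 + (-435/(-521))/8 = -7 + (-435*(-1/521))/8 = -7 + (⅛)*(435/521) = -7 + 435/4168 = -28741/4168 ≈ -6.8956)
V(-7, K(-5))*l = (1/37)*(-28741/4168) = -28741/154216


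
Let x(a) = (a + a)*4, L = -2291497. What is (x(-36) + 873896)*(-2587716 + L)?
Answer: -4262519510504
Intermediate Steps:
x(a) = 8*a (x(a) = (2*a)*4 = 8*a)
(x(-36) + 873896)*(-2587716 + L) = (8*(-36) + 873896)*(-2587716 - 2291497) = (-288 + 873896)*(-4879213) = 873608*(-4879213) = -4262519510504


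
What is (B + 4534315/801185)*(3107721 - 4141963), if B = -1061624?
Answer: 15994133006186550/14567 ≈ 1.0980e+12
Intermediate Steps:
(B + 4534315/801185)*(3107721 - 4141963) = (-1061624 + 4534315/801185)*(3107721 - 4141963) = (-1061624 + 4534315*(1/801185))*(-1034242) = (-1061624 + 906863/160237)*(-1034242) = -170110538025/160237*(-1034242) = 15994133006186550/14567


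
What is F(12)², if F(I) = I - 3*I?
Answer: 576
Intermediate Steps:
F(I) = -2*I
F(12)² = (-2*12)² = (-24)² = 576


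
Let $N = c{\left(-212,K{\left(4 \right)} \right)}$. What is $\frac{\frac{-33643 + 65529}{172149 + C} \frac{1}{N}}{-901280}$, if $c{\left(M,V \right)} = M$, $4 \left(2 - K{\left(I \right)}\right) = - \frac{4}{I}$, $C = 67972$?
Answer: $\frac{15943}{22940123017280} \approx 6.9498 \cdot 10^{-10}$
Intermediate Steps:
$K{\left(I \right)} = 2 + \frac{1}{I}$ ($K{\left(I \right)} = 2 - \frac{\left(-4\right) \frac{1}{I}}{4} = 2 + \frac{1}{I}$)
$N = -212$
$\frac{\frac{-33643 + 65529}{172149 + C} \frac{1}{N}}{-901280} = \frac{\frac{-33643 + 65529}{172149 + 67972} \frac{1}{-212}}{-901280} = \frac{31886}{240121} \left(- \frac{1}{212}\right) \left(- \frac{1}{901280}\right) = \left(- \frac{15943}{25452826}\right) \left(- \frac{1}{901280}\right) = \frac{15943}{22940123017280}$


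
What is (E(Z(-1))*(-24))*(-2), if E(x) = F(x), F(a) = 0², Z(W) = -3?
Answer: 0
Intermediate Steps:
F(a) = 0
E(x) = 0
(E(Z(-1))*(-24))*(-2) = (0*(-24))*(-2) = 0*(-2) = 0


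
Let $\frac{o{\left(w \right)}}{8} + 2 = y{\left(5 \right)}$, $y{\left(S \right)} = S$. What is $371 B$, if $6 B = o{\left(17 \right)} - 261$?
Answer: $- \frac{29309}{2} \approx -14655.0$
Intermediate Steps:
$o{\left(w \right)} = 24$ ($o{\left(w \right)} = -16 + 8 \cdot 5 = -16 + 40 = 24$)
$B = - \frac{79}{2}$ ($B = \frac{24 - 261}{6} = \frac{1}{6} \left(-237\right) = - \frac{79}{2} \approx -39.5$)
$371 B = 371 \left(- \frac{79}{2}\right) = - \frac{29309}{2}$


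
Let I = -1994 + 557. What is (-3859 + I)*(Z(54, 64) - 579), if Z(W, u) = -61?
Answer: 3389440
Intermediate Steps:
I = -1437
(-3859 + I)*(Z(54, 64) - 579) = (-3859 - 1437)*(-61 - 579) = -5296*(-640) = 3389440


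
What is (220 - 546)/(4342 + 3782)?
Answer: -163/4062 ≈ -0.040128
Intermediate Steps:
(220 - 546)/(4342 + 3782) = -326/8124 = -326*1/8124 = -163/4062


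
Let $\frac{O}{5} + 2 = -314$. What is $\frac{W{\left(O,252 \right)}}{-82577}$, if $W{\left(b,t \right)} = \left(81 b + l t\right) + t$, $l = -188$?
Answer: $\frac{175104}{82577} \approx 2.1205$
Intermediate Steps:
$O = -1580$ ($O = -10 + 5 \left(-314\right) = -10 - 1570 = -1580$)
$W{\left(b,t \right)} = - 187 t + 81 b$ ($W{\left(b,t \right)} = \left(81 b - 188 t\right) + t = \left(- 188 t + 81 b\right) + t = - 187 t + 81 b$)
$\frac{W{\left(O,252 \right)}}{-82577} = \frac{\left(-187\right) 252 + 81 \left(-1580\right)}{-82577} = \left(-47124 - 127980\right) \left(- \frac{1}{82577}\right) = \left(-175104\right) \left(- \frac{1}{82577}\right) = \frac{175104}{82577}$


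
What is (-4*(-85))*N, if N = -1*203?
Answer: -69020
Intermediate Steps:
N = -203
(-4*(-85))*N = -4*(-85)*(-203) = 340*(-203) = -69020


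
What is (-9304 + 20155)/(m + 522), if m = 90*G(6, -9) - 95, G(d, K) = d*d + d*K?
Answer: -10851/1193 ≈ -9.0956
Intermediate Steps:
G(d, K) = d² + K*d
m = -1715 (m = 90*(6*(-9 + 6)) - 95 = 90*(6*(-3)) - 95 = 90*(-18) - 95 = -1620 - 95 = -1715)
(-9304 + 20155)/(m + 522) = (-9304 + 20155)/(-1715 + 522) = 10851/(-1193) = 10851*(-1/1193) = -10851/1193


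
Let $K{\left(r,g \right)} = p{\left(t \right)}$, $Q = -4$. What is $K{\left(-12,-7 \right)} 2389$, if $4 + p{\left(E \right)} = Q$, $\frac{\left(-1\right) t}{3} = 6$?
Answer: $-19112$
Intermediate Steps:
$t = -18$ ($t = \left(-3\right) 6 = -18$)
$p{\left(E \right)} = -8$ ($p{\left(E \right)} = -4 - 4 = -8$)
$K{\left(r,g \right)} = -8$
$K{\left(-12,-7 \right)} 2389 = \left(-8\right) 2389 = -19112$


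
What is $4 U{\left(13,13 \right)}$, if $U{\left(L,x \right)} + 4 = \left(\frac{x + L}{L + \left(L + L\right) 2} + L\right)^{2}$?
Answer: $\frac{17556}{25} \approx 702.24$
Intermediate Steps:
$U{\left(L,x \right)} = -4 + \left(L + \frac{L + x}{5 L}\right)^{2}$ ($U{\left(L,x \right)} = -4 + \left(\frac{x + L}{L + \left(L + L\right) 2} + L\right)^{2} = -4 + \left(\frac{L + x}{L + 2 L 2} + L\right)^{2} = -4 + \left(\frac{L + x}{L + 4 L} + L\right)^{2} = -4 + \left(\frac{L + x}{5 L} + L\right)^{2} = -4 + \left(L + \frac{L + x}{5 L}\right)^{2}$)
$4 U{\left(13,13 \right)} = 4 \left(-4 + \frac{\left(13 + 13 + 5 \cdot 13^{2}\right)^{2}}{25 \cdot 169}\right) = 4 \left(-4 + \frac{1}{25} \cdot \frac{1}{169} \left(13 + 13 + 5 \cdot 169\right)^{2}\right) = 4 \left(-4 + \frac{1}{25} \cdot \frac{1}{169} \left(13 + 13 + 845\right)^{2}\right) = 4 \left(-4 + \frac{1}{25} \cdot \frac{1}{169} \cdot 871^{2}\right) = 4 \left(-4 + \frac{1}{25} \cdot \frac{1}{169} \cdot 758641\right) = 4 \left(-4 + \frac{4489}{25}\right) = 4 \cdot \frac{4389}{25} = \frac{17556}{25}$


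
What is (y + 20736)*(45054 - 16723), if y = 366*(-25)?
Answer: 328242966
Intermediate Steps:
y = -9150
(y + 20736)*(45054 - 16723) = (-9150 + 20736)*(45054 - 16723) = 11586*28331 = 328242966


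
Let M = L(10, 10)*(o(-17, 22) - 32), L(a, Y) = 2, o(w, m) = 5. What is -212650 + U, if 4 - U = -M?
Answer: -212700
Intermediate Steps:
M = -54 (M = 2*(5 - 32) = 2*(-27) = -54)
U = -50 (U = 4 - (-1)*(-54) = 4 - 1*54 = 4 - 54 = -50)
-212650 + U = -212650 - 50 = -212700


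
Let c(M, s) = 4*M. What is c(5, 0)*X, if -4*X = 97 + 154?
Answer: -1255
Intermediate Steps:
X = -251/4 (X = -(97 + 154)/4 = -1/4*251 = -251/4 ≈ -62.750)
c(5, 0)*X = (4*5)*(-251/4) = 20*(-251/4) = -1255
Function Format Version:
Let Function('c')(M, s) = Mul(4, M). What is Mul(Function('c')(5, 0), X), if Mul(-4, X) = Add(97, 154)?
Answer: -1255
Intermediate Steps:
X = Rational(-251, 4) (X = Mul(Rational(-1, 4), Add(97, 154)) = Mul(Rational(-1, 4), 251) = Rational(-251, 4) ≈ -62.750)
Mul(Function('c')(5, 0), X) = Mul(Mul(4, 5), Rational(-251, 4)) = Mul(20, Rational(-251, 4)) = -1255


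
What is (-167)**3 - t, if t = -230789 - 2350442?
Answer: -2076232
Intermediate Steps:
t = -2581231
(-167)**3 - t = (-167)**3 - 1*(-2581231) = -4657463 + 2581231 = -2076232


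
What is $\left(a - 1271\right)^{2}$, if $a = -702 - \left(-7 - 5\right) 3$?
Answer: $3751969$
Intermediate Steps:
$a = -666$ ($a = -702 - \left(-12\right) 3 = -702 - -36 = -702 + 36 = -666$)
$\left(a - 1271\right)^{2} = \left(-666 - 1271\right)^{2} = \left(-1937\right)^{2} = 3751969$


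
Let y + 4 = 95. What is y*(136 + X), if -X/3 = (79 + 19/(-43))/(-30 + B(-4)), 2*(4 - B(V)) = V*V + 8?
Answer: 10572289/817 ≈ 12940.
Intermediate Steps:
y = 91 (y = -4 + 95 = 91)
B(V) = -V²/2 (B(V) = 4 - (V*V + 8)/2 = 4 - (V² + 8)/2 = 4 - (8 + V²)/2 = 4 + (-4 - V²/2) = -V²/2)
X = 5067/817 (X = -3*(79 + 19/(-43))/(-30 - ½*(-4)²) = -3*(79 + 19*(-1/43))/(-30 - ½*16) = -3*(79 - 19/43)/(-30 - 8) = -10134/(43*(-38)) = -10134*(-1)/(43*38) = -3*(-1689/817) = 5067/817 ≈ 6.2020)
y*(136 + X) = 91*(136 + 5067/817) = 91*(116179/817) = 10572289/817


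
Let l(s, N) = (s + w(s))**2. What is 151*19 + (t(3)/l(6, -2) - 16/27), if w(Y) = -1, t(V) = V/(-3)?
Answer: 1936148/675 ≈ 2868.4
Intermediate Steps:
t(V) = -V/3 (t(V) = V*(-1/3) = -V/3)
l(s, N) = (-1 + s)**2 (l(s, N) = (s - 1)**2 = (-1 + s)**2)
151*19 + (t(3)/l(6, -2) - 16/27) = 151*19 + ((-1/3*3)/((-1 + 6)**2) - 16/27) = 2869 + (-1/(5**2) - 16*1/27) = 2869 + (-1/25 - 16/27) = 2869 - 427/675 = 1936148/675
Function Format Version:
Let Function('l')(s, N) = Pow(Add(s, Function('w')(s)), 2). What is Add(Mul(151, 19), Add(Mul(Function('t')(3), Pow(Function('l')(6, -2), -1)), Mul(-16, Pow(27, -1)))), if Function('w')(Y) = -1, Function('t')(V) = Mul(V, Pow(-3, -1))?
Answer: Rational(1936148, 675) ≈ 2868.4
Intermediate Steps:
Function('t')(V) = Mul(Rational(-1, 3), V) (Function('t')(V) = Mul(V, Rational(-1, 3)) = Mul(Rational(-1, 3), V))
Function('l')(s, N) = Pow(Add(-1, s), 2) (Function('l')(s, N) = Pow(Add(s, -1), 2) = Pow(Add(-1, s), 2))
Add(Mul(151, 19), Add(Mul(Function('t')(3), Pow(Function('l')(6, -2), -1)), Mul(-16, Pow(27, -1)))) = Add(Mul(151, 19), Add(Mul(Mul(Rational(-1, 3), 3), Pow(Pow(Add(-1, 6), 2), -1)), Mul(-16, Pow(27, -1)))) = Add(2869, Add(Mul(-1, Pow(Pow(5, 2), -1)), Mul(-16, Rational(1, 27)))) = Add(2869, Add(Mul(-1, Pow(25, -1)), Rational(-16, 27))) = Add(2869, Add(Mul(-1, Rational(1, 25)), Rational(-16, 27))) = Add(2869, Add(Rational(-1, 25), Rational(-16, 27))) = Add(2869, Rational(-427, 675)) = Rational(1936148, 675)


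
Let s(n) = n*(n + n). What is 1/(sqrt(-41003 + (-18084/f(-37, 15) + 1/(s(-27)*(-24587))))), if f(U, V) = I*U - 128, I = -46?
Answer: -27*I*sqrt(1791205298724057020602)/231422243974145 ≈ -0.0049378*I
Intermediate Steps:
s(n) = 2*n**2 (s(n) = n*(2*n) = 2*n**2)
f(U, V) = -128 - 46*U (f(U, V) = -46*U - 128 = -128 - 46*U)
1/(sqrt(-41003 + (-18084/f(-37, 15) + 1/(s(-27)*(-24587))))) = 1/(sqrt(-41003 + (-18084/(-128 - 46*(-37)) + 1/((2*(-27)**2)*(-24587))))) = 1/(sqrt(-41003 + (-18084/(-128 + 1702) - 1/24587/(2*729)))) = 1/(sqrt(-41003 + (-18084/1574 - 1/24587/1458))) = 1/(sqrt(-41003 + (-18084*1/1574 + (1/1458)*(-1/24587)))) = 1/(sqrt(-41003 + (-9042/787 - 1/35847846))) = 1/(sqrt(-41003 - 324136224319/28212254802)) = 1/(sqrt(-1157111219870725/28212254802)) = 1/(5*I*sqrt(1791205298724057020602)/1044898326) = -27*I*sqrt(1791205298724057020602)/231422243974145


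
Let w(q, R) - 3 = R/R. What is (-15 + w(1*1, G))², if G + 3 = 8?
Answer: 121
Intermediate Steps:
G = 5 (G = -3 + 8 = 5)
w(q, R) = 4 (w(q, R) = 3 + R/R = 3 + 1 = 4)
(-15 + w(1*1, G))² = (-15 + 4)² = (-11)² = 121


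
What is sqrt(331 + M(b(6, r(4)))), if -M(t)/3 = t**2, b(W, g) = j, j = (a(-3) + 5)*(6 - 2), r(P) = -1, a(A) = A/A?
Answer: I*sqrt(1397) ≈ 37.376*I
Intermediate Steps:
a(A) = 1
j = 24 (j = (1 + 5)*(6 - 2) = 6*4 = 24)
b(W, g) = 24
M(t) = -3*t**2
sqrt(331 + M(b(6, r(4)))) = sqrt(331 - 3*24**2) = sqrt(331 - 3*576) = sqrt(331 - 1728) = sqrt(-1397) = I*sqrt(1397)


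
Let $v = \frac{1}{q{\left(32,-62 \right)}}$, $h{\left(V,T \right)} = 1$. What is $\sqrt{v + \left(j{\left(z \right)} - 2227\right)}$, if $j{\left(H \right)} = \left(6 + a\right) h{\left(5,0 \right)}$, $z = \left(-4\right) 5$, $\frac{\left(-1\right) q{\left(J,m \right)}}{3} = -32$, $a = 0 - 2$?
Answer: $\frac{i \sqrt{1280442}}{24} \approx 47.149 i$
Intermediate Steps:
$a = -2$
$q{\left(J,m \right)} = 96$ ($q{\left(J,m \right)} = \left(-3\right) \left(-32\right) = 96$)
$z = -20$
$j{\left(H \right)} = 4$ ($j{\left(H \right)} = \left(6 - 2\right) 1 = 4 \cdot 1 = 4$)
$v = \frac{1}{96} \approx 0.010417$
$\sqrt{v + \left(j{\left(z \right)} - 2227\right)} = \sqrt{\frac{1}{96} + \left(4 - 2227\right)} = \sqrt{\frac{1}{96} - 2223} = \sqrt{- \frac{213407}{96}} = \frac{i \sqrt{1280442}}{24}$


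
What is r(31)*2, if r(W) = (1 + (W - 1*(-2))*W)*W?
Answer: 63488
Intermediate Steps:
r(W) = W*(1 + W*(2 + W)) (r(W) = (1 + (W + 2)*W)*W = (1 + (2 + W)*W)*W = (1 + W*(2 + W))*W = W*(1 + W*(2 + W)))
r(31)*2 = (31*(1 + 31² + 2*31))*2 = (31*(1 + 961 + 62))*2 = (31*1024)*2 = 31744*2 = 63488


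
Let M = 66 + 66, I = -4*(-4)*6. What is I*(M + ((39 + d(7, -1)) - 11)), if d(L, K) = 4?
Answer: 15744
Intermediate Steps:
I = 96 (I = 16*6 = 96)
M = 132
I*(M + ((39 + d(7, -1)) - 11)) = 96*(132 + ((39 + 4) - 11)) = 96*(132 + (43 - 11)) = 96*(132 + 32) = 96*164 = 15744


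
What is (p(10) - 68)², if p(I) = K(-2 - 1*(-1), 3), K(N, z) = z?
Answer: 4225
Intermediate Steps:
p(I) = 3
(p(10) - 68)² = (3 - 68)² = (-65)² = 4225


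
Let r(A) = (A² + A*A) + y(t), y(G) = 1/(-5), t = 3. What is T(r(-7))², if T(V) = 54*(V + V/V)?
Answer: 711608976/25 ≈ 2.8464e+7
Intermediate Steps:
y(G) = -⅕
r(A) = -⅕ + 2*A² (r(A) = (A² + A*A) - ⅕ = (A² + A²) - ⅕ = 2*A² - ⅕ = -⅕ + 2*A²)
T(V) = 54 + 54*V (T(V) = 54*(V + 1) = 54*(1 + V) = 54 + 54*V)
T(r(-7))² = (54 + 54*(-⅕ + 2*(-7)²))² = (54 + 54*(-⅕ + 2*49))² = (54 + 54*(-⅕ + 98))² = (54 + 54*(489/5))² = (54 + 26406/5)² = (26676/5)² = 711608976/25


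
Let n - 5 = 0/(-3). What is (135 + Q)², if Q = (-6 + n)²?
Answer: 18496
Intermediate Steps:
n = 5 (n = 5 + 0/(-3) = 5 + 0*(-⅓) = 5 + 0 = 5)
Q = 1 (Q = (-6 + 5)² = (-1)² = 1)
(135 + Q)² = (135 + 1)² = 136² = 18496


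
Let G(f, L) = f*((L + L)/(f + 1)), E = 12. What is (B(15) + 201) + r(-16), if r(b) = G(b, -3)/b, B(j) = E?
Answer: 1067/5 ≈ 213.40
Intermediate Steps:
G(f, L) = 2*L*f/(1 + f) (G(f, L) = f*((2*L)/(1 + f)) = f*(2*L/(1 + f)) = 2*L*f/(1 + f))
B(j) = 12
r(b) = -6/(1 + b) (r(b) = (2*(-3)*b/(1 + b))/b = (-6*b/(1 + b))/b = -6/(1 + b))
(B(15) + 201) + r(-16) = (12 + 201) - 6/(1 - 16) = 213 - 6/(-15) = 213 - 6*(-1/15) = 213 + 2/5 = 1067/5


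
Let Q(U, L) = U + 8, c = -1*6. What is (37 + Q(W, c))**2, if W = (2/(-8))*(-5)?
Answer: 34225/16 ≈ 2139.1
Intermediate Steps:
c = -6
W = 5/4 (W = (2*(-1/8))*(-5) = -1/4*(-5) = 5/4 ≈ 1.2500)
Q(U, L) = 8 + U
(37 + Q(W, c))**2 = (37 + (8 + 5/4))**2 = (37 + 37/4)**2 = (185/4)**2 = 34225/16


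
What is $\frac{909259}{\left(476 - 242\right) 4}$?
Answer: $\frac{69943}{72} \approx 971.43$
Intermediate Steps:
$\frac{909259}{\left(476 - 242\right) 4} = \frac{909259}{234 \cdot 4} = \frac{909259}{936} = 909259 \cdot \frac{1}{936} = \frac{69943}{72}$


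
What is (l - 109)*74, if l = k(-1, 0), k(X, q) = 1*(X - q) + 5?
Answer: -7770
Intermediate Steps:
k(X, q) = 5 + X - q (k(X, q) = (X - q) + 5 = 5 + X - q)
l = 4 (l = 5 - 1 - 1*0 = 5 - 1 + 0 = 4)
(l - 109)*74 = (4 - 109)*74 = -105*74 = -7770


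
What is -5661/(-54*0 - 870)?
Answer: 1887/290 ≈ 6.5069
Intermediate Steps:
-5661/(-54*0 - 870) = -5661/(0 - 870) = -5661/(-870) = -1/870*(-5661) = 1887/290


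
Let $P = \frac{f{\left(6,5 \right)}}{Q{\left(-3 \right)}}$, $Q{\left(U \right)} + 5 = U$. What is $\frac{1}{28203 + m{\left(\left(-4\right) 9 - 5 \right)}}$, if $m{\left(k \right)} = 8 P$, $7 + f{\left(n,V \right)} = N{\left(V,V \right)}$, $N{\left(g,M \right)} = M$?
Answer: $\frac{1}{28205} \approx 3.5455 \cdot 10^{-5}$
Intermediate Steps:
$f{\left(n,V \right)} = -7 + V$
$Q{\left(U \right)} = -5 + U$
$P = \frac{1}{4}$ ($P = \frac{-7 + 5}{-5 - 3} = - \frac{2}{-8} = \left(-2\right) \left(- \frac{1}{8}\right) = \frac{1}{4} \approx 0.25$)
$m{\left(k \right)} = 2$ ($m{\left(k \right)} = 8 \cdot \frac{1}{4} = 2$)
$\frac{1}{28203 + m{\left(\left(-4\right) 9 - 5 \right)}} = \frac{1}{28203 + 2} = \frac{1}{28205}$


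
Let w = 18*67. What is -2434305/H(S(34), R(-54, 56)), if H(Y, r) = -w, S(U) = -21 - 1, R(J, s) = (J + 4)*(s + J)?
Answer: 811435/402 ≈ 2018.5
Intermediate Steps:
R(J, s) = (4 + J)*(J + s)
w = 1206
S(U) = -22
H(Y, r) = -1206 (H(Y, r) = -1*1206 = -1206)
-2434305/H(S(34), R(-54, 56)) = -2434305/(-1206) = -2434305*(-1/1206) = 811435/402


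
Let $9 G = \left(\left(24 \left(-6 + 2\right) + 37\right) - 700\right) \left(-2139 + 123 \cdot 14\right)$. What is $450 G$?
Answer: $15825150$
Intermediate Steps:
$G = 35167$ ($G = \frac{\left(\left(24 \left(-6 + 2\right) + 37\right) - 700\right) \left(-2139 + 123 \cdot 14\right)}{9} = \frac{\left(\left(24 \left(-4\right) + 37\right) - 700\right) \left(-2139 + 1722\right)}{9} = \frac{\left(\left(-96 + 37\right) - 700\right) \left(-417\right)}{9} = \frac{\left(-59 - 700\right) \left(-417\right)}{9} = \frac{\left(-759\right) \left(-417\right)}{9} = \frac{1}{9} \cdot 316503 = 35167$)
$450 G = 450 \cdot 35167 = 15825150$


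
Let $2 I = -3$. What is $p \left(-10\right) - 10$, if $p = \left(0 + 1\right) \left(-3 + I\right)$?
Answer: $35$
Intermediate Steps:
$I = - \frac{3}{2}$ ($I = \frac{1}{2} \left(-3\right) = - \frac{3}{2} \approx -1.5$)
$p = - \frac{9}{2}$ ($p = \left(0 + 1\right) \left(-3 - \frac{3}{2}\right) = 1 \left(- \frac{9}{2}\right) = - \frac{9}{2} \approx -4.5$)
$p \left(-10\right) - 10 = \left(- \frac{9}{2}\right) \left(-10\right) - 10 = 45 - 10 = 35$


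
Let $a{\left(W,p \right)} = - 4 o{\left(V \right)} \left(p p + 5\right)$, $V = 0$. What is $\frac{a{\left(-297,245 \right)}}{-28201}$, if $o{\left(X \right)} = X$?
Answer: $0$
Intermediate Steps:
$a{\left(W,p \right)} = 0$ ($a{\left(W,p \right)} = \left(-4\right) 0 \left(p p + 5\right) = 0 \left(p^{2} + 5\right) = 0 \left(5 + p^{2}\right) = 0$)
$\frac{a{\left(-297,245 \right)}}{-28201} = \frac{0}{-28201} = 0 \left(- \frac{1}{28201}\right) = 0$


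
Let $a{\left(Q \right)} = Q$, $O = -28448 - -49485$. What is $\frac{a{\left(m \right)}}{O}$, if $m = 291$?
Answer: $\frac{291}{21037} \approx 0.013833$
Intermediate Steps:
$O = 21037$ ($O = -28448 + 49485 = 21037$)
$\frac{a{\left(m \right)}}{O} = \frac{291}{21037}$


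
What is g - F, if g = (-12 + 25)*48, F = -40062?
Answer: 40686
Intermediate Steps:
g = 624 (g = 13*48 = 624)
g - F = 624 - 1*(-40062) = 624 + 40062 = 40686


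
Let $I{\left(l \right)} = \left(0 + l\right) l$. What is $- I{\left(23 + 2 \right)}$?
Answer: $-625$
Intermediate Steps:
$I{\left(l \right)} = l^{2}$ ($I{\left(l \right)} = l l = l^{2}$)
$- I{\left(23 + 2 \right)} = - \left(23 + 2\right)^{2} = - 25^{2} = \left(-1\right) 625 = -625$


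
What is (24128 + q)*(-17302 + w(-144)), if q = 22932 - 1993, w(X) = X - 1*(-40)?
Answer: -784436202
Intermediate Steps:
w(X) = 40 + X (w(X) = X + 40 = 40 + X)
q = 20939
(24128 + q)*(-17302 + w(-144)) = (24128 + 20939)*(-17302 + (40 - 144)) = 45067*(-17302 - 104) = 45067*(-17406) = -784436202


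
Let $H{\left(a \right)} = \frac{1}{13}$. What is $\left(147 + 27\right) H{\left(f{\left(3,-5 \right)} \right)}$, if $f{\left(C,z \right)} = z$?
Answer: $\frac{174}{13} \approx 13.385$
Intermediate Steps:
$H{\left(a \right)} = \frac{1}{13}$
$\left(147 + 27\right) H{\left(f{\left(3,-5 \right)} \right)} = \left(147 + 27\right) \frac{1}{13} = 174 \cdot \frac{1}{13} = \frac{174}{13}$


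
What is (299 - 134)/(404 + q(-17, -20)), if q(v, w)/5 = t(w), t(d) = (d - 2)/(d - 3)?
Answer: 1265/3134 ≈ 0.40364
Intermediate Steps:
t(d) = (-2 + d)/(-3 + d)
q(v, w) = 5*(-2 + w)/(-3 + w) (q(v, w) = 5*((-2 + w)/(-3 + w)) = 5*(-2 + w)/(-3 + w))
(299 - 134)/(404 + q(-17, -20)) = (299 - 134)/(404 + 5*(-2 - 20)/(-3 - 20)) = 165/(404 + 5*(-22)/(-23)) = 165/(404 + 5*(-1/23)*(-22)) = 165/(404 + 110/23) = 165/(9402/23) = 165*(23/9402) = 1265/3134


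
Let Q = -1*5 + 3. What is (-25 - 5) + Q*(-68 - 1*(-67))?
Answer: -28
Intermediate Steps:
Q = -2 (Q = -5 + 3 = -2)
(-25 - 5) + Q*(-68 - 1*(-67)) = (-25 - 5) - 2*(-68 - 1*(-67)) = -30 - 2*(-68 + 67) = -30 - 2*(-1) = -30 + 2 = -28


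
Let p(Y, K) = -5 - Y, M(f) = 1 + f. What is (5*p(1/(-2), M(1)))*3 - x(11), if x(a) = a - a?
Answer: -135/2 ≈ -67.500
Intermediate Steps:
x(a) = 0
(5*p(1/(-2), M(1)))*3 - x(11) = (5*(-5 - 1/(-2)))*3 - 1*0 = (5*(-5 - 1*(-½)))*3 + 0 = (5*(-5 + ½))*3 + 0 = (5*(-9/2))*3 + 0 = -45/2*3 + 0 = -135/2 + 0 = -135/2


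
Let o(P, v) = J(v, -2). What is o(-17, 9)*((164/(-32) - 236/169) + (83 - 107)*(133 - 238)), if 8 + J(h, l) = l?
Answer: -16991115/676 ≈ -25135.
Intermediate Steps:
J(h, l) = -8 + l
o(P, v) = -10 (o(P, v) = -8 - 2 = -10)
o(-17, 9)*((164/(-32) - 236/169) + (83 - 107)*(133 - 238)) = -10*((164/(-32) - 236/169) + (83 - 107)*(133 - 238)) = -10*((164*(-1/32) - 236*1/169) - 24*(-105)) = -10*((-41/8 - 236/169) + 2520) = -10*(-8817/1352 + 2520) = -10*3398223/1352 = -16991115/676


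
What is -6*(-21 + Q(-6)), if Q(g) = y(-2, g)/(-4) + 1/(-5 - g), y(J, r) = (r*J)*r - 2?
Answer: 9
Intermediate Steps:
y(J, r) = -2 + J*r² (y(J, r) = (J*r)*r - 2 = J*r² - 2 = -2 + J*r²)
Q(g) = ½ + 1/(-5 - g) + g²/2 (Q(g) = (-2 - 2*g²)/(-4) + 1/(-5 - g) = (-2 - 2*g²)*(-¼) + 1/(-5 - g) = (½ + g²/2) + 1/(-5 - g) = ½ + 1/(-5 - g) + g²/2)
-6*(-21 + Q(-6)) = -6*(-21 + (3 - 6 + (-6)³ + 5*(-6)²)/(2*(5 - 6))) = -6*(-21 + (½)*(3 - 6 - 216 + 5*36)/(-1)) = -6*(-21 + (½)*(-1)*(3 - 6 - 216 + 180)) = -6*(-21 + (½)*(-1)*(-39)) = -6*(-21 + 39/2) = -6*(-3/2) = 9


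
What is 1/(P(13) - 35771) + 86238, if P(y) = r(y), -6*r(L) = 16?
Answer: 9255148395/107321 ≈ 86238.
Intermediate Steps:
r(L) = -8/3 (r(L) = -⅙*16 = -8/3)
P(y) = -8/3
1/(P(13) - 35771) + 86238 = 1/(-8/3 - 35771) + 86238 = 1/(-107321/3) + 86238 = -3/107321 + 86238 = 9255148395/107321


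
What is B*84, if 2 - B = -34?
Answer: 3024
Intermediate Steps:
B = 36 (B = 2 - 1*(-34) = 2 + 34 = 36)
B*84 = 36*84 = 3024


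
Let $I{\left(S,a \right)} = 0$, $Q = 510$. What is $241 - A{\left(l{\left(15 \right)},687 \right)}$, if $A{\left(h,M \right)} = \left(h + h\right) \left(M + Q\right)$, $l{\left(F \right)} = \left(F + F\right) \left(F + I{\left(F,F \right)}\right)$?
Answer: $-1077059$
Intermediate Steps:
$l{\left(F \right)} = 2 F^{2}$ ($l{\left(F \right)} = \left(F + F\right) \left(F + 0\right) = 2 F F = 2 F^{2}$)
$A{\left(h,M \right)} = 2 h \left(510 + M\right)$ ($A{\left(h,M \right)} = \left(h + h\right) \left(M + 510\right) = 2 h \left(510 + M\right)$)
$241 - A{\left(l{\left(15 \right)},687 \right)} = 241 - 2 \cdot 2 \cdot 15^{2} \left(510 + 687\right) = 241 - 2 \cdot 2 \cdot 225 \cdot 1197 = 241 - 2 \cdot 450 \cdot 1197 = 241 - 1077300 = -1077059$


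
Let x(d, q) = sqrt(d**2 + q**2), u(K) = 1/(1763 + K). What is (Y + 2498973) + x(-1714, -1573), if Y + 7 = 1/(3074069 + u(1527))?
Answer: 25273759975133916/10113687011 + 5*sqrt(216485) ≈ 2.5013e+6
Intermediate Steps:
Y = -70795805787/10113687011 (Y = -7 + 1/(3074069 + 1/(1763 + 1527)) = -7 + 1/(3074069 + 1/3290) = -7 + 1/(10113687011/3290) = -7 + 3290/10113687011 = -70795805787/10113687011 ≈ -7.0000)
(Y + 2498973) + x(-1714, -1573) = (-70795805787/10113687011 + 2498973) + sqrt((-1714)**2 + (-1573)**2) = 25273759975133916/10113687011 + sqrt(2937796 + 2474329) = 25273759975133916/10113687011 + sqrt(5412125) = 25273759975133916/10113687011 + 5*sqrt(216485)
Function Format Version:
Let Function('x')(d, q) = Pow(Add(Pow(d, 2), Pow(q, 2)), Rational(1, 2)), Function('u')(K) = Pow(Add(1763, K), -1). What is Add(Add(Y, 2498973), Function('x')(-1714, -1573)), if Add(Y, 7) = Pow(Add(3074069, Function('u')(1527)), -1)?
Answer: Add(Rational(25273759975133916, 10113687011), Mul(5, Pow(216485, Rational(1, 2)))) ≈ 2.5013e+6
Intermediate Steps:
Y = Rational(-70795805787, 10113687011) (Y = Add(-7, Pow(Add(3074069, Pow(Add(1763, 1527), -1)), -1)) = Add(-7, Pow(Add(3074069, Pow(3290, -1)), -1)) = Add(-7, Pow(Add(3074069, Rational(1, 3290)), -1)) = Add(-7, Pow(Rational(10113687011, 3290), -1)) = Add(-7, Rational(3290, 10113687011)) = Rational(-70795805787, 10113687011) ≈ -7.0000)
Add(Add(Y, 2498973), Function('x')(-1714, -1573)) = Add(Add(Rational(-70795805787, 10113687011), 2498973), Pow(Add(Pow(-1714, 2), Pow(-1573, 2)), Rational(1, 2))) = Add(Rational(25273759975133916, 10113687011), Pow(Add(2937796, 2474329), Rational(1, 2))) = Add(Rational(25273759975133916, 10113687011), Pow(5412125, Rational(1, 2))) = Add(Rational(25273759975133916, 10113687011), Mul(5, Pow(216485, Rational(1, 2))))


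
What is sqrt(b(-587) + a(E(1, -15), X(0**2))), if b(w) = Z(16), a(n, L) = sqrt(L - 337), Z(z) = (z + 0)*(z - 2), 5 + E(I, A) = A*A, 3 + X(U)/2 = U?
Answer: sqrt(224 + 7*I*sqrt(7)) ≈ 14.979 + 0.61819*I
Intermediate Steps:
X(U) = -6 + 2*U
E(I, A) = -5 + A**2 (E(I, A) = -5 + A*A = -5 + A**2)
Z(z) = z*(-2 + z)
a(n, L) = sqrt(-337 + L)
b(w) = 224 (b(w) = 16*(-2 + 16) = 16*14 = 224)
sqrt(b(-587) + a(E(1, -15), X(0**2))) = sqrt(224 + sqrt(-337 + (-6 + 2*0**2))) = sqrt(224 + sqrt(-337 + (-6 + 2*0))) = sqrt(224 + sqrt(-337 + (-6 + 0))) = sqrt(224 + sqrt(-337 - 6)) = sqrt(224 + sqrt(-343)) = sqrt(224 + 7*I*sqrt(7))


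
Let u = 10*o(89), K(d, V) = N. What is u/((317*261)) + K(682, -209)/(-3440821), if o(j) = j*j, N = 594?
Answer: 9396492608/9816662313 ≈ 0.95720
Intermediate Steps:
o(j) = j²
K(d, V) = 594
u = 79210 (u = 10*89² = 10*7921 = 79210)
u/((317*261)) + K(682, -209)/(-3440821) = 79210/((317*261)) + 594/(-3440821) = 79210/82737 + 594*(-1/3440821) = 79210*(1/82737) - 594/3440821 = 79210/82737 - 594/3440821 = 9396492608/9816662313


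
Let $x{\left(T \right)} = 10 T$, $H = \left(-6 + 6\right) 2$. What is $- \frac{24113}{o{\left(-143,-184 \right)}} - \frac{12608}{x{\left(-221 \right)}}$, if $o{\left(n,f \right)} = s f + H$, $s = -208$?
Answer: $\frac{16509371}{3253120} \approx 5.0749$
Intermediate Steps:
$H = 0$ ($H = 0 \cdot 2 = 0$)
$o{\left(n,f \right)} = - 208 f$ ($o{\left(n,f \right)} = - 208 f + 0 = - 208 f$)
$- \frac{24113}{o{\left(-143,-184 \right)}} - \frac{12608}{x{\left(-221 \right)}} = - \frac{24113}{\left(-208\right) \left(-184\right)} - \frac{12608}{10 \left(-221\right)} = - \frac{24113}{38272} - \frac{12608}{-2210} = \left(-24113\right) \frac{1}{38272} - - \frac{6304}{1105} = - \frac{24113}{38272} + \frac{6304}{1105} = \frac{16509371}{3253120}$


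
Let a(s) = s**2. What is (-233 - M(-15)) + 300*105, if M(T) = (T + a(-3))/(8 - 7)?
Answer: 31273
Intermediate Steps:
M(T) = 9 + T (M(T) = (T + (-3)**2)/(8 - 7) = (T + 9)/1 = (9 + T)*1 = 9 + T)
(-233 - M(-15)) + 300*105 = (-233 - (9 - 15)) + 300*105 = (-233 - 1*(-6)) + 31500 = (-233 + 6) + 31500 = -227 + 31500 = 31273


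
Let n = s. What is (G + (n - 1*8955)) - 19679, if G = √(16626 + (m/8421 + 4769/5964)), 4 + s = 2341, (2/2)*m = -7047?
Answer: -26297 + √23773374278934735/1195782 ≈ -26168.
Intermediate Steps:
m = -7047
s = 2337 (s = -4 + 2341 = 2337)
n = 2337
G = √23773374278934735/1195782 (G = √(16626 + (-7047/8421 + 4769/5964)) = √(16626 + (-7047*1/8421 + 4769*(1/5964))) = √(16626 + (-2349/2807 + 4769/5964)) = √(16626 - 88979/2391564) = √(39762054085/2391564) = √23773374278934735/1195782 ≈ 128.94)
(G + (n - 1*8955)) - 19679 = (√23773374278934735/1195782 + (2337 - 1*8955)) - 19679 = (√23773374278934735/1195782 + (2337 - 8955)) - 19679 = (√23773374278934735/1195782 - 6618) - 19679 = (-6618 + √23773374278934735/1195782) - 19679 = -26297 + √23773374278934735/1195782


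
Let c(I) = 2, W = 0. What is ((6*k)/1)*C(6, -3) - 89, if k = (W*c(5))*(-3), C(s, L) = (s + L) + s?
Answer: -89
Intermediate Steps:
C(s, L) = L + 2*s (C(s, L) = (L + s) + s = L + 2*s)
k = 0 (k = (0*2)*(-3) = 0*(-3) = 0)
((6*k)/1)*C(6, -3) - 89 = ((6*0)/1)*(-3 + 2*6) - 89 = (0*1)*(-3 + 12) - 89 = 0*9 - 89 = 0 - 89 = -89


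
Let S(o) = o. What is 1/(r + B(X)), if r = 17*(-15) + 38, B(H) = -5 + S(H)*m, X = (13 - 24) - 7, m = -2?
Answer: -1/186 ≈ -0.0053763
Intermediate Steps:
X = -18 (X = -11 - 7 = -18)
B(H) = -5 - 2*H (B(H) = -5 + H*(-2) = -5 - 2*H)
r = -217 (r = -255 + 38 = -217)
1/(r + B(X)) = 1/(-217 + (-5 - 2*(-18))) = 1/(-217 + (-5 + 36)) = 1/(-217 + 31) = 1/(-186) = -1/186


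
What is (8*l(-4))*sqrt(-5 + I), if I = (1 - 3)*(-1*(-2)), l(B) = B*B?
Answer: 384*I ≈ 384.0*I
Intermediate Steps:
l(B) = B**2
I = -4 (I = -2*2 = -4)
(8*l(-4))*sqrt(-5 + I) = (8*(-4)**2)*sqrt(-5 - 4) = (8*16)*sqrt(-9) = 128*(3*I) = 384*I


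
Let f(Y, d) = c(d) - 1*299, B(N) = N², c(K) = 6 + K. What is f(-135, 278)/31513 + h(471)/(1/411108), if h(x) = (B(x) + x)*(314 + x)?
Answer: 2260883789774347665/31513 ≈ 7.1744e+13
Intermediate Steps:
f(Y, d) = -293 + d (f(Y, d) = (6 + d) - 1*299 = (6 + d) - 299 = -293 + d)
h(x) = (314 + x)*(x + x²) (h(x) = (x² + x)*(314 + x) = (x + x²)*(314 + x) = (314 + x)*(x + x²))
f(-135, 278)/31513 + h(471)/(1/411108) = (-293 + 278)/31513 + (471*(314 + 471² + 315*471))/(1/411108) = -15*1/31513 + (471*(314 + 221841 + 148365))/(1/411108) = -15/31513 + (471*370520)*411108 = -15/31513 + 174514920*411108 = -15/31513 + 71744479731360 = 2260883789774347665/31513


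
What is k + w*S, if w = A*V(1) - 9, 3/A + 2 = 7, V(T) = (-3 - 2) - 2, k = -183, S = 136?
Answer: -9891/5 ≈ -1978.2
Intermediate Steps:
V(T) = -7 (V(T) = -5 - 2 = -7)
A = 3/5 (A = 3/(-2 + 7) = 3/5 ≈ 0.60000)
w = -66/5 (w = (3/5)*(-7) - 9 = -21/5 - 9 = -66/5 ≈ -13.200)
k + w*S = -183 - 66/5*136 = -183 - 8976/5 = -9891/5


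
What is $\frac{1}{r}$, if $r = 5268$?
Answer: $\frac{1}{5268} \approx 0.00018983$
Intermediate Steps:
$\frac{1}{r} = \frac{1}{5268}$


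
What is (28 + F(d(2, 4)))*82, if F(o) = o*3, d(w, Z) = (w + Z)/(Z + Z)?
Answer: 4961/2 ≈ 2480.5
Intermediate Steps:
d(w, Z) = (Z + w)/(2*Z) (d(w, Z) = (Z + w)/((2*Z)) = (Z + w)*(1/(2*Z)) = (Z + w)/(2*Z))
F(o) = 3*o
(28 + F(d(2, 4)))*82 = (28 + 3*((½)*(4 + 2)/4))*82 = (28 + 3*((½)*(¼)*6))*82 = (28 + 3*(¾))*82 = (28 + 9/4)*82 = (121/4)*82 = 4961/2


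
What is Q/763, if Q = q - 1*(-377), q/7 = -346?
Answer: -2045/763 ≈ -2.6802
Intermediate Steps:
q = -2422 (q = 7*(-346) = -2422)
Q = -2045 (Q = -2422 - 1*(-377) = -2422 + 377 = -2045)
Q/763 = -2045/763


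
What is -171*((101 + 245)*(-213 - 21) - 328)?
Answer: 13900932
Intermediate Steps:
-171*((101 + 245)*(-213 - 21) - 328) = -171*(346*(-234) - 328) = -171*(-80964 - 328) = -171*(-81292) = 13900932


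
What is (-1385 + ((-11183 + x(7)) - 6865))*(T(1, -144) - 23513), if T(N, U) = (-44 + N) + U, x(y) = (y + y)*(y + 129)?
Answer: 415437300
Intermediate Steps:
x(y) = 2*y*(129 + y) (x(y) = (2*y)*(129 + y) = 2*y*(129 + y))
T(N, U) = -44 + N + U
(-1385 + ((-11183 + x(7)) - 6865))*(T(1, -144) - 23513) = (-1385 + ((-11183 + 2*7*(129 + 7)) - 6865))*((-44 + 1 - 144) - 23513) = (-1385 + ((-11183 + 2*7*136) - 6865))*(-187 - 23513) = (-1385 + ((-11183 + 1904) - 6865))*(-23700) = (-1385 + (-9279 - 6865))*(-23700) = (-1385 - 16144)*(-23700) = -17529*(-23700) = 415437300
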